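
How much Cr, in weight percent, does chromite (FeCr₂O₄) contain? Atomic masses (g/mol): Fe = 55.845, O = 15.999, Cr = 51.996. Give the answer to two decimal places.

46.46 weight percent

M(FeCr₂O₄) = 223.833 g/mol.
Cr contributes 2 × 51.996 = 103.992 g per mole.
103.992/223.833 = 0.4646 → 46.46%.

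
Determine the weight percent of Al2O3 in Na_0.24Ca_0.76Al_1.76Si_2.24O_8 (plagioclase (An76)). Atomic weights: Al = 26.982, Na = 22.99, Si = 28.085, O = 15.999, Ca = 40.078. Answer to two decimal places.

32.70 wt%

M(Na_0.24Ca_0.76Al_1.76Si_2.24O_8) = 274.368 g/mol; M(Al2O3) = 101.961 g/mol.
Moles Al2O3 per formula unit = 1.76 Al ÷ 2 = 0.8800.
Al2O3 fraction = (0.8800 × 101.961) / 274.368 = 89.726/274.368 = 0.3270.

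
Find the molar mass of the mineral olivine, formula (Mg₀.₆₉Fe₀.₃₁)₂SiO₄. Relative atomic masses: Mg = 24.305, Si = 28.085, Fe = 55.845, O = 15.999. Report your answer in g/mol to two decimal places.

160.25 g/mol

Mg: 1.38 × 24.305 = 33.5409
Fe: 0.62 × 55.845 = 34.6239
Si: 1 × 28.085 = 28.0850
O: 4 × 15.999 = 63.9960
Summing the contributions gives the formula mass.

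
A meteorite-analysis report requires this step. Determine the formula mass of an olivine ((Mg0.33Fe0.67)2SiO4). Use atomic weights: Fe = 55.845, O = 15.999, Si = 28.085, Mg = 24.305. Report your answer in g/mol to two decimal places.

182.95 g/mol

Mg: 0.66 × 24.305 = 16.0413
Fe: 1.34 × 55.845 = 74.8323
Si: 1 × 28.085 = 28.0850
O: 4 × 15.999 = 63.9960
Summing the contributions gives the formula mass.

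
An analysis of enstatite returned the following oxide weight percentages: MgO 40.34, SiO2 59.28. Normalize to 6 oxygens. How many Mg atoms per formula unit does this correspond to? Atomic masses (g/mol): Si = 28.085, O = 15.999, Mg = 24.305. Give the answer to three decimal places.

2.019 Mg apfu

40.34 wt% MgO ÷ 40.304 g/mol = 1.00089 mol, giving 1.00089 Mg and 1.00089 O.
59.28 wt% SiO2 ÷ 60.083 g/mol = 0.98664 mol, giving 0.98664 Si and 1.97328 O.
Oxygen sums to 2.97417; scaling by 6/2.97417 = 2.01737 puts the formula on 6 O.
Mg: 1.00089 × 2.01737 = 2.019 atoms per formula unit.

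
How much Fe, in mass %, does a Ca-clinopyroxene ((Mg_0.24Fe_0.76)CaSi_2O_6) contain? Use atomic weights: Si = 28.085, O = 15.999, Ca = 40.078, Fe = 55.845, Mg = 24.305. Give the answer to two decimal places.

Molar mass of (Mg_0.24Fe_0.76)CaSi_2O_6: 0.24×24.305 + 0.76×55.845 + 1×40.078 + 2×28.085 + 6×15.999 = 240.517 g/mol.
Mass of Fe per formula unit: 0.76 × 55.845 = 42.442 g.
Weight fraction Fe = 42.442 / 240.517 = 0.1765.

17.65 mass %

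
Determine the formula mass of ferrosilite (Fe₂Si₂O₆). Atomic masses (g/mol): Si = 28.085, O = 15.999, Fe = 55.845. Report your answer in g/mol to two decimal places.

The formula mass is the sum 2(55.845) + 2(28.085) + 6(15.999).

263.85 g/mol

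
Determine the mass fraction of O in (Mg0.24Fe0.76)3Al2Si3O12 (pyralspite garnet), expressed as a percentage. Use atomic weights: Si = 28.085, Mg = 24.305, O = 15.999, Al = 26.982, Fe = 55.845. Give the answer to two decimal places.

40.42 wt%

Molar mass of (Mg0.24Fe0.76)3Al2Si3O12: 0.72×24.305 + 2.28×55.845 + 2×26.982 + 3×28.085 + 12×15.999 = 475.033 g/mol.
Mass of O per formula unit: 12 × 15.999 = 191.988 g.
Weight fraction O = 191.988 / 475.033 = 0.4042.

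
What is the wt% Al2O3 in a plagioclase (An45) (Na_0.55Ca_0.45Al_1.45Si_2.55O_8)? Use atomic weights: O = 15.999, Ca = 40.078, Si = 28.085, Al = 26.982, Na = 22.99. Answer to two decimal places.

M(Na_0.55Ca_0.45Al_1.45Si_2.55O_8) = 269.412 g/mol; M(Al2O3) = 101.961 g/mol.
Moles Al2O3 per formula unit = 1.45 Al ÷ 2 = 0.7250.
Al2O3 fraction = (0.7250 × 101.961) / 269.412 = 73.922/269.412 = 0.2744.

27.44 wt%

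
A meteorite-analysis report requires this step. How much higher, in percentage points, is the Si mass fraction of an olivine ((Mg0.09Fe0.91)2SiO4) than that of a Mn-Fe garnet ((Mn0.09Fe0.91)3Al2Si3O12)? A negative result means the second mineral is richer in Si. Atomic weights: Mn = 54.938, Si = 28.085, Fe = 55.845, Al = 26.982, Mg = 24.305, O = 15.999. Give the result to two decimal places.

Si in (Mg0.09Fe0.91)2SiO4: molar mass 198.094 g/mol; 1×28.085 = 28.085 g → 14.18 wt%.
Si in (Mn0.09Fe0.91)3Al2Si3O12: molar mass 497.497 g/mol; 3×28.085 = 84.255 g → 16.94 wt%.
Difference = 14.18 − 16.94 = -2.76 percentage points.

-2.76 percentage points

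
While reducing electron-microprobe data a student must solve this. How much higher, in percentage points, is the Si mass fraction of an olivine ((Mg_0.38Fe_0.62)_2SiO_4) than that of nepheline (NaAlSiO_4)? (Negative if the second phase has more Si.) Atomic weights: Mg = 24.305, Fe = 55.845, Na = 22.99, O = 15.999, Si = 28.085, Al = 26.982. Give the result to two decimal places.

First mineral: 28.085 g Si in 179.801 g formula = 15.62 wt% Si.
Second mineral: 28.085 g Si in 142.053 g formula = 19.77 wt% Si.
15.62% − 19.77% gives a difference of -4.15 percentage points.

-4.15 percentage points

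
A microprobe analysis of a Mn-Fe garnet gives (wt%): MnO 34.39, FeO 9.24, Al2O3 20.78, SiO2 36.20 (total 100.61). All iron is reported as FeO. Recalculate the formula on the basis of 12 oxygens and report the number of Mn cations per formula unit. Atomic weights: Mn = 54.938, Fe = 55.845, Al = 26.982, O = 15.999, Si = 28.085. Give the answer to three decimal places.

2.394 Mn apfu

34.39 wt% MnO ÷ 70.937 g/mol = 0.48480 mol, giving 0.48480 Mn and 0.48480 O.
9.24 wt% FeO ÷ 71.844 g/mol = 0.12861 mol, giving 0.12861 Fe and 0.12861 O.
20.78 wt% Al2O3 ÷ 101.961 g/mol = 0.20380 mol, giving 0.40760 Al and 0.61140 O.
36.20 wt% SiO2 ÷ 60.083 g/mol = 0.60250 mol, giving 0.60250 Si and 1.20500 O.
Oxygen sums to 2.42981; scaling by 12/2.42981 = 4.93866 puts the formula on 12 O.
Mn: 0.48480 × 4.93866 = 2.394 atoms per formula unit.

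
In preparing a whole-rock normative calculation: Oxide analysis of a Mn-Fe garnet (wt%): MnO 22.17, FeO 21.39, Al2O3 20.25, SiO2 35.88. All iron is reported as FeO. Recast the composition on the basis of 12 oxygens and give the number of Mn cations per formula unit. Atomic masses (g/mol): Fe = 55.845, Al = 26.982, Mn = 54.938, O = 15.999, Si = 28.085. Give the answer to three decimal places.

MnO (M=70.937): mol = 0.31253; Mn = 0.31253, O = 0.31253.
FeO (M=71.844): mol = 0.29773; Fe = 0.29773, O = 0.29773.
Al2O3 (M=101.961): mol = 0.19861; Al = 0.39722, O = 0.59583.
SiO2 (M=60.083): mol = 0.59717; Si = 0.59717, O = 1.19434.
ΣO = 2.40043; factor = 12/ΣO = 4.99910.
Mn apfu = 0.31253 × 4.99910 = 1.562.

1.562 Mn apfu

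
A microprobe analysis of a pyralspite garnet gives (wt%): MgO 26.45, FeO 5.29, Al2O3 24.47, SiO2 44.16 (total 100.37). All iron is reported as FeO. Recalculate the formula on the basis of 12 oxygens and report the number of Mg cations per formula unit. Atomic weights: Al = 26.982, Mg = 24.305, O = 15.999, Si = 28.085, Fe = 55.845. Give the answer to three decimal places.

MgO (M=40.304): mol = 0.65626; Mg = 0.65626, O = 0.65626.
FeO (M=71.844): mol = 0.07363; Fe = 0.07363, O = 0.07363.
Al2O3 (M=101.961): mol = 0.23999; Al = 0.47998, O = 0.71997.
SiO2 (M=60.083): mol = 0.73498; Si = 0.73498, O = 1.46996.
ΣO = 2.91982; factor = 12/ΣO = 4.10984.
Mg apfu = 0.65626 × 4.10984 = 2.697.

2.697 Mg apfu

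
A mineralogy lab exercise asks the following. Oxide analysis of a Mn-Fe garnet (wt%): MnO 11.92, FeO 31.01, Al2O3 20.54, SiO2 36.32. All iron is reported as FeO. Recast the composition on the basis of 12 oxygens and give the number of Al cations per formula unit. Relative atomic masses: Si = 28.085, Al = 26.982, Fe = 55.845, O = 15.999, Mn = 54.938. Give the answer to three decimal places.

MnO: 11.92/70.937 = 0.16804 mol → 0.16804 mol Mn, 0.16804 mol O.
FeO: 31.01/71.844 = 0.43163 mol → 0.43163 mol Fe, 0.43163 mol O.
Al2O3: 20.54/101.961 = 0.20145 mol → 0.40290 mol Al, 0.60435 mol O.
SiO2: 36.32/60.083 = 0.60450 mol → 0.60450 mol Si, 1.20900 mol O.
Total oxygen = 2.41302 mol. Normalization factor = 12/2.41302 = 4.97302.
Al per 12 O = 0.40290 × 4.97302 = 2.004.

2.004 Al apfu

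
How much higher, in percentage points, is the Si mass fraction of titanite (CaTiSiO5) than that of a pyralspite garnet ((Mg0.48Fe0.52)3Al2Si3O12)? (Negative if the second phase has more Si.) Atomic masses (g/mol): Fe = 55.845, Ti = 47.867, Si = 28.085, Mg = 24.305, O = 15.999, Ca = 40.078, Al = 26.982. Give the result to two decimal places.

Si in CaTiSiO5: molar mass 196.025 g/mol; 1×28.085 = 28.085 g → 14.33 wt%.
Si in (Mg0.48Fe0.52)3Al2Si3O12: molar mass 452.324 g/mol; 3×28.085 = 84.255 g → 18.63 wt%.
Difference = 14.33 − 18.63 = -4.30 percentage points.

-4.30 percentage points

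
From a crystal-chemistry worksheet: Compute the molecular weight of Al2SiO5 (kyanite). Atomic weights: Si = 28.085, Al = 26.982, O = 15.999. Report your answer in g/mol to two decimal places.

162.04 g/mol

The formula mass is the sum 2·26.982 + 1·28.085 + 5·15.999.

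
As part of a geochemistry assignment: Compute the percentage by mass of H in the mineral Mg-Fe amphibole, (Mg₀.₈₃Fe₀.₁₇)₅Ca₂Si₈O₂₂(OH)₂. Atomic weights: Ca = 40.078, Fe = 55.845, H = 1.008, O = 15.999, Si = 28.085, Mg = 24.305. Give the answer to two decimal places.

0.24 weight percent

M((Mg₀.₈₃Fe₀.₁₇)₅Ca₂Si₈O₂₂(OH)₂) = 839.162 g/mol.
H contributes 2 × 1.008 = 2.016 g per mole.
2.016/839.162 = 0.0024 → 0.24%.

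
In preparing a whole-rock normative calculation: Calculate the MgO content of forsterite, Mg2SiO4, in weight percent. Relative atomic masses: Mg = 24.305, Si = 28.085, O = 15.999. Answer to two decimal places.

Molar mass of Mg2SiO4 = 2·24.305 + 1·28.085 + 4·15.999 = 140.691 g/mol.
Each formula unit contains 2 Mg, equivalent to 2/1 = 2.0000 mol MgO.
M(MgO) = 1×24.305 + 1×15.999 = 40.304 g/mol.
Mass of MgO per formula unit = 2.0000 × 40.304 = 80.608 g.
MgO wt% = 80.608 / 140.691 × 100 = 57.29%.

57.29 wt%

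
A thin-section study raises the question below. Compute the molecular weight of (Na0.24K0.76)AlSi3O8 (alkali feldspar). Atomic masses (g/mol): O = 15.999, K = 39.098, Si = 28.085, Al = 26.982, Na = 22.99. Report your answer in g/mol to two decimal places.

274.46 g/mol

The formula mass is the sum 0.24·22.99 + 0.76·39.098 + 1·26.982 + 3·28.085 + 8·15.999.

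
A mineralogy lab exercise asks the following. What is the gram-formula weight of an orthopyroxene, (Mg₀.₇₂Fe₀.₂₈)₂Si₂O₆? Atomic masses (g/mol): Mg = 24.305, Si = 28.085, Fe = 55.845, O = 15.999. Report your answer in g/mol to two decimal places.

218.44 g/mol

M = 1.44(24.305) + 0.56(55.845) + 2(28.085) + 6(15.999)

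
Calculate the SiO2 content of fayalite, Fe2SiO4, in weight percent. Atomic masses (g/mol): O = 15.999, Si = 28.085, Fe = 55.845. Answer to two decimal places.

Molar mass of Fe2SiO4 = 2*55.845 + 1*28.085 + 4*15.999 = 203.771 g/mol.
Each formula unit contains 1 Si, equivalent to 1/1 = 1.0000 mol SiO2.
M(SiO2) = 1×28.085 + 2×15.999 = 60.083 g/mol.
Mass of SiO2 per formula unit = 1.0000 × 60.083 = 60.083 g.
SiO2 wt% = 60.083 / 203.771 × 100 = 29.49%.

29.49 wt%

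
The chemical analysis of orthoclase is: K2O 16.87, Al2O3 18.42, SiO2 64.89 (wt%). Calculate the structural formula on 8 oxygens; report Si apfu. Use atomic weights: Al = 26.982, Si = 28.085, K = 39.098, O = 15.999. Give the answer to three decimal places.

2.999 Si apfu

16.87 wt% K2O ÷ 94.195 g/mol = 0.17910 mol, giving 0.35820 K and 0.17910 O.
18.42 wt% Al2O3 ÷ 101.961 g/mol = 0.18066 mol, giving 0.36132 Al and 0.54198 O.
64.89 wt% SiO2 ÷ 60.083 g/mol = 1.08001 mol, giving 1.08001 Si and 2.16002 O.
Oxygen sums to 2.88110; scaling by 8/2.88110 = 2.77672 puts the formula on 8 O.
Si: 1.08001 × 2.77672 = 2.999 atoms per formula unit.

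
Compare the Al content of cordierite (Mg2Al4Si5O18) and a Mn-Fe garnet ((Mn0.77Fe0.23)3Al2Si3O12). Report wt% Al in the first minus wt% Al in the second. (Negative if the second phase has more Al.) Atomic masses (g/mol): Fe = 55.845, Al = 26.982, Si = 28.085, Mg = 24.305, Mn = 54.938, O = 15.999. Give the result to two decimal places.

First mineral: 107.928 g Al in 584.945 g formula = 18.45 wt% Al.
Second mineral: 53.964 g Al in 495.647 g formula = 10.89 wt% Al.
18.45% − 10.89% gives a difference of 7.56 percentage points.

7.56 percentage points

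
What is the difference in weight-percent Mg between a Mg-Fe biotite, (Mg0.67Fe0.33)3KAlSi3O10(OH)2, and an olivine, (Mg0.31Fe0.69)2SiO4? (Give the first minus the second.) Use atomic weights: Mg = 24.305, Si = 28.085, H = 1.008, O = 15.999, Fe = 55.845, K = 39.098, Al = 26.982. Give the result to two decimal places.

Mg in (Mg0.67Fe0.33)3KAlSi3O10(OH)2: molar mass 448.479 g/mol; 2.01×24.305 = 48.853 g → 10.89 wt%.
Mg in (Mg0.31Fe0.69)2SiO4: molar mass 184.216 g/mol; 0.62×24.305 = 15.069 g → 8.18 wt%.
Difference = 10.89 − 8.18 = 2.71 percentage points.

2.71 percentage points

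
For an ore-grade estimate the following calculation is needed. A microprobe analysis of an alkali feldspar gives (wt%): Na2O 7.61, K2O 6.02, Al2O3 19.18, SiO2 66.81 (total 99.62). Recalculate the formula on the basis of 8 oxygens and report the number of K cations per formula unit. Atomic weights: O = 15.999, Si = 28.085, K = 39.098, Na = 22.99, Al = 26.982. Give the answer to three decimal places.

0.344 K apfu

Na2O (M=61.979): mol = 0.12278; Na = 0.24556, O = 0.12278.
K2O (M=94.195): mol = 0.06391; K = 0.12782, O = 0.06391.
Al2O3 (M=101.961): mol = 0.18811; Al = 0.37622, O = 0.56433.
SiO2 (M=60.083): mol = 1.11196; Si = 1.11196, O = 2.22392.
ΣO = 2.97494; factor = 8/ΣO = 2.68913.
K apfu = 0.12782 × 2.68913 = 0.344.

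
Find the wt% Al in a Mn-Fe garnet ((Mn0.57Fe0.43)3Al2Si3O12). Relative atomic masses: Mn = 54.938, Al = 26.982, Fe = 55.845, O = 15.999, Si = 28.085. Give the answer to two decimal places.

Molar mass of (Mn0.57Fe0.43)3Al2Si3O12: 1.71×54.938 + 1.29×55.845 + 2×26.982 + 3×28.085 + 12×15.999 = 496.191 g/mol.
Mass of Al per formula unit: 2 × 26.982 = 53.964 g.
Weight fraction Al = 53.964 / 496.191 = 0.1088.

10.88 mass %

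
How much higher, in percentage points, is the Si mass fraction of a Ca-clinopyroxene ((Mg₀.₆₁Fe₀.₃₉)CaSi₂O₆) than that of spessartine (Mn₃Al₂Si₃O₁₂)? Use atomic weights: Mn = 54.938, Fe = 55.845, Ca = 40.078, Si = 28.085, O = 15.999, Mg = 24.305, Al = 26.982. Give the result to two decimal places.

M((Mg₀.₆₁Fe₀.₃₉)CaSi₂O₆) = 228.848 g/mol, so wt% Si = 56.170/228.848 × 100 = 24.54%.
M(Mn₃Al₂Si₃O₁₂) = 495.021 g/mol, so wt% Si = 84.255/495.021 × 100 = 17.02%.
24.54 − 17.02 = 7.52 pp.

7.52 percentage points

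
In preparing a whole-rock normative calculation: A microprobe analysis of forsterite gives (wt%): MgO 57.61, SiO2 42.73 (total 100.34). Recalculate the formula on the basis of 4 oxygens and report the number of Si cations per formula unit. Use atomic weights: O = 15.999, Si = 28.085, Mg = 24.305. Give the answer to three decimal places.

57.61 wt% MgO ÷ 40.304 g/mol = 1.42939 mol, giving 1.42939 Mg and 1.42939 O.
42.73 wt% SiO2 ÷ 60.083 g/mol = 0.71118 mol, giving 0.71118 Si and 1.42236 O.
Oxygen sums to 2.85175; scaling by 4/2.85175 = 1.40265 puts the formula on 4 O.
Si: 0.71118 × 1.40265 = 0.998 atoms per formula unit.

0.998 Si apfu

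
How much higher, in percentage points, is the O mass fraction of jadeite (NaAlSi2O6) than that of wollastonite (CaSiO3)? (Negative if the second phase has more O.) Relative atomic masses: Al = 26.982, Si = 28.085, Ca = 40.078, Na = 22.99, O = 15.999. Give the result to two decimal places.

First mineral: 95.994 g O in 202.136 g formula = 47.49 wt% O.
Second mineral: 47.997 g O in 116.160 g formula = 41.32 wt% O.
47.49% − 41.32% gives a difference of 6.17 percentage points.

6.17 percentage points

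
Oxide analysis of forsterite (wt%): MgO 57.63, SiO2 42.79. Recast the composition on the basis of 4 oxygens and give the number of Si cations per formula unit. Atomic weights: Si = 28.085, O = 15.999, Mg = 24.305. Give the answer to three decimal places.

MgO: 57.63/40.304 = 1.42988 mol → 1.42988 mol Mg, 1.42988 mol O.
SiO2: 42.79/60.083 = 0.71218 mol → 0.71218 mol Si, 1.42436 mol O.
Total oxygen = 2.85424 mol. Normalization factor = 4/2.85424 = 1.40142.
Si per 4 O = 0.71218 × 1.40142 = 0.998.

0.998 Si apfu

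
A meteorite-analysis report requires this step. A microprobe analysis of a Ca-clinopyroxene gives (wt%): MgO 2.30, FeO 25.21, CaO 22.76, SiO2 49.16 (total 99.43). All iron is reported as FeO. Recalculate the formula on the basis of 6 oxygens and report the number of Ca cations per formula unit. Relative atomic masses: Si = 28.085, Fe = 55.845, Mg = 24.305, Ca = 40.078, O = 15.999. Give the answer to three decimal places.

MgO (M=40.304): mol = 0.05707; Mg = 0.05707, O = 0.05707.
FeO (M=71.844): mol = 0.35090; Fe = 0.35090, O = 0.35090.
CaO (M=56.077): mol = 0.40587; Ca = 0.40587, O = 0.40587.
SiO2 (M=60.083): mol = 0.81820; Si = 0.81820, O = 1.63640.
ΣO = 2.45024; factor = 6/ΣO = 2.44874.
Ca apfu = 0.40587 × 2.44874 = 0.994.

0.994 Ca apfu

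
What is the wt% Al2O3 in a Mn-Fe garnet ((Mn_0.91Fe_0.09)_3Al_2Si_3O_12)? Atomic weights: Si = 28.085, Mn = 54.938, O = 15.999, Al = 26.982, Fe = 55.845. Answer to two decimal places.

20.59 wt%

Molar mass of (Mn_0.91Fe_0.09)_3Al_2Si_3O_12 = 2.73*54.938 + 0.27*55.845 + 2*26.982 + 3*28.085 + 12*15.999 = 495.266 g/mol.
Each formula unit contains 2 Al, equivalent to 2/2 = 1.0000 mol Al2O3.
M(Al2O3) = 2×26.982 + 3×15.999 = 101.961 g/mol.
Mass of Al2O3 per formula unit = 1.0000 × 101.961 = 101.961 g.
Al2O3 wt% = 101.961 / 495.266 × 100 = 20.59%.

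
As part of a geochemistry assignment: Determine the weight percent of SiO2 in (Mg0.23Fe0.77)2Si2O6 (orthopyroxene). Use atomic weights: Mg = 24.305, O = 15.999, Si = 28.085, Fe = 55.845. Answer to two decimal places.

48.19 wt%

Formula mass = 249.346 g/mol.
2 Si → 2.0000 mol SiO2 per formula unit; M(SiO2) = 60.083, so SiO2 mass = 120.166 g.
120.166/249.346 × 100 = 48.19 wt%.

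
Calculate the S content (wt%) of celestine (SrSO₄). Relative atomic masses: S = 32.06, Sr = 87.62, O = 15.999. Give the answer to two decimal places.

Molar mass of SrSO₄: 1×87.62 + 1×32.06 + 4×15.999 = 183.676 g/mol.
Mass of S per formula unit: 1 × 32.06 = 32.060 g.
Weight fraction S = 32.060 / 183.676 = 0.1745.

17.45 wt%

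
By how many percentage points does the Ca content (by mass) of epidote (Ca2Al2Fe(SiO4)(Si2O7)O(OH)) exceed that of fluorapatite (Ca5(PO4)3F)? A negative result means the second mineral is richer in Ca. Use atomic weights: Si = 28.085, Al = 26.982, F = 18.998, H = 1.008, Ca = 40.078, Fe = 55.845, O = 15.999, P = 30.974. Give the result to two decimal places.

-23.15 percentage points

First mineral: 80.156 g Ca in 483.215 g formula = 16.59 wt% Ca.
Second mineral: 200.390 g Ca in 504.298 g formula = 39.74 wt% Ca.
16.59% − 39.74% gives a difference of -23.15 percentage points.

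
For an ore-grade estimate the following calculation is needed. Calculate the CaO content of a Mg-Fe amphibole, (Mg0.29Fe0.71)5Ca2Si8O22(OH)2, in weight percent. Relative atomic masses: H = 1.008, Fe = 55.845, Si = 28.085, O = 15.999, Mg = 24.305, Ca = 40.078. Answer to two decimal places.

Formula mass = 924.320 g/mol.
2 Ca → 2.0000 mol CaO per formula unit; M(CaO) = 56.077, so CaO mass = 112.154 g.
112.154/924.320 × 100 = 12.13 wt%.

12.13 wt%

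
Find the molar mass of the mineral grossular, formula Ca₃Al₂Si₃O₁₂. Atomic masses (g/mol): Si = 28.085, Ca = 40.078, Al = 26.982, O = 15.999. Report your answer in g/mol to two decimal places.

450.44 g/mol

M = 3·40.078 + 2·26.982 + 3·28.085 + 12·15.999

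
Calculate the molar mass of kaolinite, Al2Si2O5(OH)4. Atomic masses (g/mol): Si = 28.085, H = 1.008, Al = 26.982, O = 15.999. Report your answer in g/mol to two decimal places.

M = 2·26.982 + 2·28.085 + 9·15.999 + 4·1.008

258.16 g/mol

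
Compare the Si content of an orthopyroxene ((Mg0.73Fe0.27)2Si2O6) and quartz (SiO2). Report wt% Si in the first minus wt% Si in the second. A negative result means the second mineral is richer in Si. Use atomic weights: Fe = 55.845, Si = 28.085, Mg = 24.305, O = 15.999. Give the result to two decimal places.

-20.95 percentage points

Si in (Mg0.73Fe0.27)2Si2O6: molar mass 217.806 g/mol; 2×28.085 = 56.170 g → 25.79 wt%.
Si in SiO2: molar mass 60.083 g/mol; 1×28.085 = 28.085 g → 46.74 wt%.
Difference = 25.79 − 46.74 = -20.95 percentage points.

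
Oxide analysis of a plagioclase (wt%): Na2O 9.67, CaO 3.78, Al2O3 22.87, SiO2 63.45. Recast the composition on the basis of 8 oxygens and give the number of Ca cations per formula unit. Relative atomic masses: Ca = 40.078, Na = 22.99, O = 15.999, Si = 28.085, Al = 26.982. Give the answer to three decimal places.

0.179 Ca apfu

Na2O: 9.67/61.979 = 0.15602 mol → 0.31204 mol Na, 0.15602 mol O.
CaO: 3.78/56.077 = 0.06741 mol → 0.06741 mol Ca, 0.06741 mol O.
Al2O3: 22.87/101.961 = 0.22430 mol → 0.44860 mol Al, 0.67290 mol O.
SiO2: 63.45/60.083 = 1.05604 mol → 1.05604 mol Si, 2.11208 mol O.
Total oxygen = 3.00841 mol. Normalization factor = 8/3.00841 = 2.65921.
Ca per 8 O = 0.06741 × 2.65921 = 0.179.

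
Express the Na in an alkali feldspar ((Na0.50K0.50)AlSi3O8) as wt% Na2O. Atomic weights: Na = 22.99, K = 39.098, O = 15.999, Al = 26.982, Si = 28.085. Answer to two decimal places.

M((Na0.50K0.50)AlSi3O8) = 270.273 g/mol; M(Na2O) = 61.979 g/mol.
Moles Na2O per formula unit = 0.50 Na ÷ 2 = 0.2500.
Na2O fraction = (0.2500 × 61.979) / 270.273 = 15.495/270.273 = 0.0573.

5.73 wt%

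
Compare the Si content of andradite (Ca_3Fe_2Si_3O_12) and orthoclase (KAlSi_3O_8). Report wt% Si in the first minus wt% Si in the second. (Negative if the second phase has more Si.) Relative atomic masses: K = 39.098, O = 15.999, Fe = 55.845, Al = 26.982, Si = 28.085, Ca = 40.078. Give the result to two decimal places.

-13.69 percentage points

First mineral: 84.255 g Si in 508.167 g formula = 16.58 wt% Si.
Second mineral: 84.255 g Si in 278.327 g formula = 30.27 wt% Si.
16.58% − 30.27% gives a difference of -13.69 percentage points.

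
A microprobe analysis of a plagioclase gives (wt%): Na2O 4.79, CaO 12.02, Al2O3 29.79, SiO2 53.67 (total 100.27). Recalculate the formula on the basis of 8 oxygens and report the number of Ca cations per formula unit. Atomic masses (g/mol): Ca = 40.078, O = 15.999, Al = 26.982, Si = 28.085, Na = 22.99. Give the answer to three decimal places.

4.79 wt% Na2O ÷ 61.979 g/mol = 0.07728 mol, giving 0.15456 Na and 0.07728 O.
12.02 wt% CaO ÷ 56.077 g/mol = 0.21435 mol, giving 0.21435 Ca and 0.21435 O.
29.79 wt% Al2O3 ÷ 101.961 g/mol = 0.29217 mol, giving 0.58434 Al and 0.87651 O.
53.67 wt% SiO2 ÷ 60.083 g/mol = 0.89326 mol, giving 0.89326 Si and 1.78652 O.
Oxygen sums to 2.95466; scaling by 8/2.95466 = 2.70759 puts the formula on 8 O.
Ca: 0.21435 × 2.70759 = 0.580 atoms per formula unit.

0.580 Ca apfu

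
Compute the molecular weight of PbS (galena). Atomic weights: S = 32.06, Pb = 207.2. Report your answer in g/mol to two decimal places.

239.26 g/mol

Pb: 1 × 207.2 = 207.2000
S: 1 × 32.06 = 32.0600
Summing the contributions gives the formula mass.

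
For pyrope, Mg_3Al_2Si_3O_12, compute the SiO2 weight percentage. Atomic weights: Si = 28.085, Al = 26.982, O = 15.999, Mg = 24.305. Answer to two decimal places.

44.71 wt%

Molar mass of Mg_3Al_2Si_3O_12 = 3×24.305 + 2×26.982 + 3×28.085 + 12×15.999 = 403.122 g/mol.
Each formula unit contains 3 Si, equivalent to 3/1 = 3.0000 mol SiO2.
M(SiO2) = 1×28.085 + 2×15.999 = 60.083 g/mol.
Mass of SiO2 per formula unit = 3.0000 × 60.083 = 180.249 g.
SiO2 wt% = 180.249 / 403.122 × 100 = 44.71%.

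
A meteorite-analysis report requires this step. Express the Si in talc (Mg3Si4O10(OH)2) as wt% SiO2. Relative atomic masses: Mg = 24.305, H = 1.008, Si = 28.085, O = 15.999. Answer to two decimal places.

M(Mg3Si4O10(OH)2) = 379.259 g/mol; M(SiO2) = 60.083 g/mol.
Moles SiO2 per formula unit = 4 Si ÷ 1 = 4.0000.
SiO2 fraction = (4.0000 × 60.083) / 379.259 = 240.332/379.259 = 0.6337.

63.37 wt%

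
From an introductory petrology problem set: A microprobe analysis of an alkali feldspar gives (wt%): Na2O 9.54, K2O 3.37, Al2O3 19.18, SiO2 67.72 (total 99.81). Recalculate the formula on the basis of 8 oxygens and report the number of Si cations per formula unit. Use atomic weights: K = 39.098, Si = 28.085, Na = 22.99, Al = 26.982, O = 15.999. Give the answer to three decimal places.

Na2O (M=61.979): mol = 0.15392; Na = 0.30784, O = 0.15392.
K2O (M=94.195): mol = 0.03578; K = 0.07156, O = 0.03578.
Al2O3 (M=101.961): mol = 0.18811; Al = 0.37622, O = 0.56433.
SiO2 (M=60.083): mol = 1.12711; Si = 1.12711, O = 2.25422.
ΣO = 3.00825; factor = 8/ΣO = 2.65935.
Si apfu = 1.12711 × 2.65935 = 2.997.

2.997 Si apfu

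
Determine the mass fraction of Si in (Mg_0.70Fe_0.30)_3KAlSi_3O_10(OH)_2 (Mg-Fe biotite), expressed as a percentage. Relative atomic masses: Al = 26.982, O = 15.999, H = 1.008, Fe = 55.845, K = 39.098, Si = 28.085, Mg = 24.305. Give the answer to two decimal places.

M((Mg_0.70Fe_0.30)_3KAlSi_3O_10(OH)_2) = 445.640 g/mol.
Si contributes 3 × 28.085 = 84.255 g per mole.
84.255/445.640 = 0.1891 → 18.91%.

18.91 mass %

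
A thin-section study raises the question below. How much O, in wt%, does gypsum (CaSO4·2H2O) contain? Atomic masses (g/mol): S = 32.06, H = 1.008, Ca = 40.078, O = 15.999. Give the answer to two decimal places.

M(CaSO4·2H2O) = 172.164 g/mol.
O contributes 6 × 15.999 = 95.994 g per mole.
95.994/172.164 = 0.5576 → 55.76%.

55.76 wt%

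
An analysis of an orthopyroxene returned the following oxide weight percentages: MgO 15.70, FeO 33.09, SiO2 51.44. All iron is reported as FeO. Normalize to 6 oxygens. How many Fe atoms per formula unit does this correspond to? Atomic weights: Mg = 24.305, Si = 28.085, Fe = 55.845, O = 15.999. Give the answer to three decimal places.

MgO: 15.70/40.304 = 0.38954 mol → 0.38954 mol Mg, 0.38954 mol O.
FeO: 33.09/71.844 = 0.46058 mol → 0.46058 mol Fe, 0.46058 mol O.
SiO2: 51.44/60.083 = 0.85615 mol → 0.85615 mol Si, 1.71230 mol O.
Total oxygen = 2.56242 mol. Normalization factor = 6/2.56242 = 2.34154.
Fe per 6 O = 0.46058 × 2.34154 = 1.078.

1.078 Fe apfu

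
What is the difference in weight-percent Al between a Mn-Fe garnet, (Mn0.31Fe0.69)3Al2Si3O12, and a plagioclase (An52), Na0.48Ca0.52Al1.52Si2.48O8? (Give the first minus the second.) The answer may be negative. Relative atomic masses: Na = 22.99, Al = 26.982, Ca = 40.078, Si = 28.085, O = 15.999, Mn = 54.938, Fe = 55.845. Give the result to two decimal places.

First mineral: 53.964 g Al in 496.898 g formula = 10.86 wt% Al.
Second mineral: 41.013 g Al in 270.531 g formula = 15.16 wt% Al.
10.86% − 15.16% gives a difference of -4.30 percentage points.

-4.30 percentage points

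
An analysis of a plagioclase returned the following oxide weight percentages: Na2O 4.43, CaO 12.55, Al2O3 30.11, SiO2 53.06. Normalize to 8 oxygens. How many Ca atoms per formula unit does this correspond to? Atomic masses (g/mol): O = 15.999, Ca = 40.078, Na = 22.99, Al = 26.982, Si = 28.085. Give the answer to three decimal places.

Na2O: 4.43/61.979 = 0.07148 mol → 0.14296 mol Na, 0.07148 mol O.
CaO: 12.55/56.077 = 0.22380 mol → 0.22380 mol Ca, 0.22380 mol O.
Al2O3: 30.11/101.961 = 0.29531 mol → 0.59062 mol Al, 0.88593 mol O.
SiO2: 53.06/60.083 = 0.88311 mol → 0.88311 mol Si, 1.76622 mol O.
Total oxygen = 2.94743 mol. Normalization factor = 8/2.94743 = 2.71423.
Ca per 8 O = 0.22380 × 2.71423 = 0.607.

0.607 Ca apfu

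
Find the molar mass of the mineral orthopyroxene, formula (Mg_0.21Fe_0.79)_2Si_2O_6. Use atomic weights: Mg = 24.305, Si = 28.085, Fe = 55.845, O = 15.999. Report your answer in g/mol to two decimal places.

250.61 g/mol

The formula mass is the sum 0.42×24.305 + 1.58×55.845 + 2×28.085 + 6×15.999.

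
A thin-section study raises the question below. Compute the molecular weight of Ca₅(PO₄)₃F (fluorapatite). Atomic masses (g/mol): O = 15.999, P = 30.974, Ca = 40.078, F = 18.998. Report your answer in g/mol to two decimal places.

Ca: 5 × 40.078 = 200.3900
P: 3 × 30.974 = 92.9220
O: 12 × 15.999 = 191.9880
F: 1 × 18.998 = 18.9980
Summing the contributions gives the formula mass.

504.30 g/mol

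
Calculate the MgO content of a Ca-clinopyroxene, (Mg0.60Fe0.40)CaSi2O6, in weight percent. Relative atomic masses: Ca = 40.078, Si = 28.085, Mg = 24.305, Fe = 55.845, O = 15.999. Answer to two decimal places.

10.55 wt%

Formula mass = 229.163 g/mol.
0.60 Mg → 0.6000 mol MgO per formula unit; M(MgO) = 40.304, so MgO mass = 24.182 g.
24.182/229.163 × 100 = 10.55 wt%.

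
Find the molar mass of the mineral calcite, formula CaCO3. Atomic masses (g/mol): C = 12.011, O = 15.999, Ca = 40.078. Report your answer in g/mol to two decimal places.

M = 1(40.078) + 1(12.011) + 3(15.999)

100.09 g/mol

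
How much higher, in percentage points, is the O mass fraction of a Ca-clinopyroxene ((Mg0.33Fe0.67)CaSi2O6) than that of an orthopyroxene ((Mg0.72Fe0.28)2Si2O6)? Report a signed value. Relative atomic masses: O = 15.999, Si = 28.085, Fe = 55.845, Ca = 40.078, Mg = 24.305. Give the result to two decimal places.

First mineral: 95.994 g O in 237.679 g formula = 40.39 wt% O.
Second mineral: 95.994 g O in 218.436 g formula = 43.95 wt% O.
40.39% − 43.95% gives a difference of -3.56 percentage points.

-3.56 percentage points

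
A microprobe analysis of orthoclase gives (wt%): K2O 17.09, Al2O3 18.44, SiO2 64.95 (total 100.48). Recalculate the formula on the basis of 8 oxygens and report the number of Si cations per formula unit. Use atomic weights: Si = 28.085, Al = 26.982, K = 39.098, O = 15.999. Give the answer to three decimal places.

K2O: 17.09/94.195 = 0.18143 mol → 0.36286 mol K, 0.18143 mol O.
Al2O3: 18.44/101.961 = 0.18085 mol → 0.36170 mol Al, 0.54255 mol O.
SiO2: 64.95/60.083 = 1.08100 mol → 1.08100 mol Si, 2.16200 mol O.
Total oxygen = 2.88598 mol. Normalization factor = 8/2.88598 = 2.77202.
Si per 8 O = 1.08100 × 2.77202 = 2.997.

2.997 Si apfu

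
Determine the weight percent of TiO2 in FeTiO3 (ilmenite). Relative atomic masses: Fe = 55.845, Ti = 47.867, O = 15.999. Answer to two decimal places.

Molar mass of FeTiO3 = 1×55.845 + 1×47.867 + 3×15.999 = 151.709 g/mol.
Each formula unit contains 1 Ti, equivalent to 1/1 = 1.0000 mol TiO2.
M(TiO2) = 1×47.867 + 2×15.999 = 79.865 g/mol.
Mass of TiO2 per formula unit = 1.0000 × 79.865 = 79.865 g.
TiO2 wt% = 79.865 / 151.709 × 100 = 52.64%.

52.64 wt%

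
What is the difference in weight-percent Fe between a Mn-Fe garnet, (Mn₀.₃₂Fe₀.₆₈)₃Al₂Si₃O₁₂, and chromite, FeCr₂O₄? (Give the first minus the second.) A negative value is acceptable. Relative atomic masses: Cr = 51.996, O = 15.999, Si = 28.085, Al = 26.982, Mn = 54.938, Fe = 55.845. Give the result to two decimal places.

-2.02 percentage points

M((Mn₀.₃₂Fe₀.₆₈)₃Al₂Si₃O₁₂) = 496.871 g/mol, so wt% Fe = 113.924/496.871 × 100 = 22.93%.
M(FeCr₂O₄) = 223.833 g/mol, so wt% Fe = 55.845/223.833 × 100 = 24.95%.
22.93 − 24.95 = -2.02 pp.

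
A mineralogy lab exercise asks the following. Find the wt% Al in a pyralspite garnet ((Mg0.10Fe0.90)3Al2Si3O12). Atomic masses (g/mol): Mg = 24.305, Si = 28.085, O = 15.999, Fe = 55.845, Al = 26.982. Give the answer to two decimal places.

11.05 mass %

Molar mass of (Mg0.10Fe0.90)3Al2Si3O12: 0.30*24.305 + 2.70*55.845 + 2*26.982 + 3*28.085 + 12*15.999 = 488.280 g/mol.
Mass of Al per formula unit: 2 × 26.982 = 53.964 g.
Weight fraction Al = 53.964 / 488.280 = 0.1105.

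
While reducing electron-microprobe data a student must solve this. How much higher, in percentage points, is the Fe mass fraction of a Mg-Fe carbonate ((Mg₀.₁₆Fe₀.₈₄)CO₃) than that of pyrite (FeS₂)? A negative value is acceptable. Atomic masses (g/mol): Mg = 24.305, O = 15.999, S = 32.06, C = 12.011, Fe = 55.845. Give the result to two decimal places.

-4.22 percentage points

M((Mg₀.₁₆Fe₀.₈₄)CO₃) = 110.807 g/mol, so wt% Fe = 46.910/110.807 × 100 = 42.33%.
M(FeS₂) = 119.965 g/mol, so wt% Fe = 55.845/119.965 × 100 = 46.55%.
42.33 − 46.55 = -4.22 pp.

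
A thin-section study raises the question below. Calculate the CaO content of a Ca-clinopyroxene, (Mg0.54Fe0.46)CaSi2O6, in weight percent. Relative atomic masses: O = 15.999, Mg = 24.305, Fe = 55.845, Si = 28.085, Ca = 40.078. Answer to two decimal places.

Molar mass of (Mg0.54Fe0.46)CaSi2O6 = 0.54*24.305 + 0.46*55.845 + 1*40.078 + 2*28.085 + 6*15.999 = 231.055 g/mol.
Each formula unit contains 1 Ca, equivalent to 1/1 = 1.0000 mol CaO.
M(CaO) = 1×40.078 + 1×15.999 = 56.077 g/mol.
Mass of CaO per formula unit = 1.0000 × 56.077 = 56.077 g.
CaO wt% = 56.077 / 231.055 × 100 = 24.27%.

24.27 wt%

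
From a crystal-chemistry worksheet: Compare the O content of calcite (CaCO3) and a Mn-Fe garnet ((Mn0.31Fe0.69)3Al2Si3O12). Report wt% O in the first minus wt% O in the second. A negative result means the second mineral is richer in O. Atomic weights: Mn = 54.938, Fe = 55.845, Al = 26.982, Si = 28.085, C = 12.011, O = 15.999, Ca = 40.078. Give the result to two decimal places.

9.32 percentage points

First mineral: 47.997 g O in 100.086 g formula = 47.96 wt% O.
Second mineral: 191.988 g O in 496.898 g formula = 38.64 wt% O.
47.96% − 38.64% gives a difference of 9.32 percentage points.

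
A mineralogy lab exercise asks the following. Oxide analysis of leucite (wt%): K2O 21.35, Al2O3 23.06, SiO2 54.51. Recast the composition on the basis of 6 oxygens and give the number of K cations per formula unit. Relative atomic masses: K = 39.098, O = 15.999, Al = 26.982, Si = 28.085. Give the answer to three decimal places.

K2O: 21.35/94.195 = 0.22666 mol → 0.45332 mol K, 0.22666 mol O.
Al2O3: 23.06/101.961 = 0.22616 mol → 0.45232 mol Al, 0.67848 mol O.
SiO2: 54.51/60.083 = 0.90724 mol → 0.90724 mol Si, 1.81448 mol O.
Total oxygen = 2.71962 mol. Normalization factor = 6/2.71962 = 2.20619.
K per 6 O = 0.45332 × 2.20619 = 1.000.

1.000 K apfu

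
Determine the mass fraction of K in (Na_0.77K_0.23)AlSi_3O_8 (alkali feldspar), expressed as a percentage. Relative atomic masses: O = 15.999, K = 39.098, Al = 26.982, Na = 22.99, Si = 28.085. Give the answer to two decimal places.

3.38 mass %

Molar mass of (Na_0.77K_0.23)AlSi_3O_8: 0.77×22.99 + 0.23×39.098 + 1×26.982 + 3×28.085 + 8×15.999 = 265.924 g/mol.
Mass of K per formula unit: 0.23 × 39.098 = 8.993 g.
Weight fraction K = 8.993 / 265.924 = 0.0338.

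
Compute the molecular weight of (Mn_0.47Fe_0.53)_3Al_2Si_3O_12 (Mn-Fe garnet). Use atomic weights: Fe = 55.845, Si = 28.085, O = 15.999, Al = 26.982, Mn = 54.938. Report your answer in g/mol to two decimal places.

The formula mass is the sum 1.41(54.938) + 1.59(55.845) + 2(26.982) + 3(28.085) + 12(15.999).

496.46 g/mol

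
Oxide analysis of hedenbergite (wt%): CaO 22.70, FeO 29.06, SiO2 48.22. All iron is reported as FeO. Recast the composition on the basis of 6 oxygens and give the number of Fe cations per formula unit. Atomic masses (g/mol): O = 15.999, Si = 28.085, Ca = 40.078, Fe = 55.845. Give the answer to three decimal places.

1.005 Fe apfu

22.70 wt% CaO ÷ 56.077 g/mol = 0.40480 mol, giving 0.40480 Ca and 0.40480 O.
29.06 wt% FeO ÷ 71.844 g/mol = 0.40449 mol, giving 0.40449 Fe and 0.40449 O.
48.22 wt% SiO2 ÷ 60.083 g/mol = 0.80256 mol, giving 0.80256 Si and 1.60512 O.
Oxygen sums to 2.41441; scaling by 6/2.41441 = 2.48508 puts the formula on 6 O.
Fe: 0.40449 × 2.48508 = 1.005 atoms per formula unit.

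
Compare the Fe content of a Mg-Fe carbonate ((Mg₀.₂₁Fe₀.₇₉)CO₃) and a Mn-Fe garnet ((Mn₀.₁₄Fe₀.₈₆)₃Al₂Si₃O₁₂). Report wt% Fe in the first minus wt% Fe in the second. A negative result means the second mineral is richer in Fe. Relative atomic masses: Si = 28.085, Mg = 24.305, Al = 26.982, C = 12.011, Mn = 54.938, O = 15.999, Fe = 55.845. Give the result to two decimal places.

11.42 percentage points

First mineral: 44.118 g Fe in 109.230 g formula = 40.39 wt% Fe.
Second mineral: 144.080 g Fe in 497.361 g formula = 28.97 wt% Fe.
40.39% − 28.97% gives a difference of 11.42 percentage points.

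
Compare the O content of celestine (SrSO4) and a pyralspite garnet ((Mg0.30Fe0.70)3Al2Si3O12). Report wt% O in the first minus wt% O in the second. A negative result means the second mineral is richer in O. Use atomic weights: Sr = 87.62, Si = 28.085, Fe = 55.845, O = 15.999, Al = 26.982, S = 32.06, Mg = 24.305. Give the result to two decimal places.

First mineral: 63.996 g O in 183.676 g formula = 34.84 wt% O.
Second mineral: 191.988 g O in 469.356 g formula = 40.90 wt% O.
34.84% − 40.90% gives a difference of -6.06 percentage points.

-6.06 percentage points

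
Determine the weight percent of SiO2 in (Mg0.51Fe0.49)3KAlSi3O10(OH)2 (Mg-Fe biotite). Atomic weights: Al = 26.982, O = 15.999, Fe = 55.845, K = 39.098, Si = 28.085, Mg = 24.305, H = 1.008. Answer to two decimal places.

38.88 wt%

Formula mass = 463.618 g/mol.
3 Si → 3.0000 mol SiO2 per formula unit; M(SiO2) = 60.083, so SiO2 mass = 180.249 g.
180.249/463.618 × 100 = 38.88 wt%.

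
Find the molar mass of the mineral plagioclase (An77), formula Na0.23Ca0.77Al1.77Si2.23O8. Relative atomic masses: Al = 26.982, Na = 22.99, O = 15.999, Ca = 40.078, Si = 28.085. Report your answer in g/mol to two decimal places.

274.53 g/mol

The formula mass is the sum 0.23*22.99 + 0.77*40.078 + 1.77*26.982 + 2.23*28.085 + 8*15.999.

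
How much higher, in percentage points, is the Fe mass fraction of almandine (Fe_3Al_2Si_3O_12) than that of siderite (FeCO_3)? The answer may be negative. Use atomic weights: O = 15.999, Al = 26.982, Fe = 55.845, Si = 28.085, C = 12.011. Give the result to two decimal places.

-14.54 percentage points

Fe in Fe_3Al_2Si_3O_12: molar mass 497.742 g/mol; 3×55.845 = 167.535 g → 33.66 wt%.
Fe in FeCO_3: molar mass 115.853 g/mol; 1×55.845 = 55.845 g → 48.20 wt%.
Difference = 33.66 − 48.20 = -14.54 percentage points.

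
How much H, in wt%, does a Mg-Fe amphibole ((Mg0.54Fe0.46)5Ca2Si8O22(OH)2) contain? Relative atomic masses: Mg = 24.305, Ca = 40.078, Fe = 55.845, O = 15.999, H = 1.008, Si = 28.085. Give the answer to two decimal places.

M((Mg0.54Fe0.46)5Ca2Si8O22(OH)2) = 884.895 g/mol.
H contributes 2 × 1.008 = 2.016 g per mole.
2.016/884.895 = 0.0023 → 0.23%.

0.23 wt%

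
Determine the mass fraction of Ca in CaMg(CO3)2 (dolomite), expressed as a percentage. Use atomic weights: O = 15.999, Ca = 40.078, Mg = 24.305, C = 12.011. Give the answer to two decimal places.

Molar mass of CaMg(CO3)2: 1·40.078 + 1·24.305 + 2·12.011 + 6·15.999 = 184.399 g/mol.
Mass of Ca per formula unit: 1 × 40.078 = 40.078 g.
Weight fraction Ca = 40.078 / 184.399 = 0.2173.

21.73 weight percent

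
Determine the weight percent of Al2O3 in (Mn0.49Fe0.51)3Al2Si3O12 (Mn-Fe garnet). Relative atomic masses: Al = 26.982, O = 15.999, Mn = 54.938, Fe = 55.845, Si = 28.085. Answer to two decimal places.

20.54 wt%

Formula mass = 496.409 g/mol.
2 Al → 1.0000 mol Al2O3 per formula unit; M(Al2O3) = 101.961, so Al2O3 mass = 101.961 g.
101.961/496.409 × 100 = 20.54 wt%.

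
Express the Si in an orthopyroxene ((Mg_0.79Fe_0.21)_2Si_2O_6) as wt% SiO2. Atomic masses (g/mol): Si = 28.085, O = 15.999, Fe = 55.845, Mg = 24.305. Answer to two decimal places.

56.15 wt%

Formula mass = 214.021 g/mol.
2 Si → 2.0000 mol SiO2 per formula unit; M(SiO2) = 60.083, so SiO2 mass = 120.166 g.
120.166/214.021 × 100 = 56.15 wt%.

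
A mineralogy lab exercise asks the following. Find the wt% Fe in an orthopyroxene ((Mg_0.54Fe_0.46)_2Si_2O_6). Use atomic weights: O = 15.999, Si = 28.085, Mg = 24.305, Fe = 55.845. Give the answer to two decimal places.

Formula mass = 1.08×24.305 + 0.92×55.845 + 2×28.085 + 6×15.999 = 229.791 g/mol, of which 51.377 g is Fe.
So Fe makes up 51.377/229.791 = 0.2236 of the mass, i.e. 22.36%.

22.36 wt%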